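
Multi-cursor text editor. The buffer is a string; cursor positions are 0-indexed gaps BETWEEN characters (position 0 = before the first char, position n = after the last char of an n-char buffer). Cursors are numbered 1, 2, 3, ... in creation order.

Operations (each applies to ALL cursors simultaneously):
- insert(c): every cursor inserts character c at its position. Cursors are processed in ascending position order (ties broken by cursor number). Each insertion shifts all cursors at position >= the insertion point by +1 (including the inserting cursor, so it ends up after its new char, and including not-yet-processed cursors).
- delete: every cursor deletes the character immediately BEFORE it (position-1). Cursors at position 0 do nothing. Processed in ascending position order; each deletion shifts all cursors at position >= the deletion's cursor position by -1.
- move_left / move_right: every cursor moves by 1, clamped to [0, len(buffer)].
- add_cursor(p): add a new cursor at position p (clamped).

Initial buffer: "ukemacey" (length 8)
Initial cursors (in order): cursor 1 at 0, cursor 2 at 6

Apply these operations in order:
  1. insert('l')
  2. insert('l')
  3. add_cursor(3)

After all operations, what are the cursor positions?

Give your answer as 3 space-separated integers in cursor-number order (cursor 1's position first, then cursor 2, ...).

After op 1 (insert('l')): buffer="lukemacley" (len 10), cursors c1@1 c2@8, authorship 1......2..
After op 2 (insert('l')): buffer="llukemaclley" (len 12), cursors c1@2 c2@10, authorship 11......22..
After op 3 (add_cursor(3)): buffer="llukemaclley" (len 12), cursors c1@2 c3@3 c2@10, authorship 11......22..

Answer: 2 10 3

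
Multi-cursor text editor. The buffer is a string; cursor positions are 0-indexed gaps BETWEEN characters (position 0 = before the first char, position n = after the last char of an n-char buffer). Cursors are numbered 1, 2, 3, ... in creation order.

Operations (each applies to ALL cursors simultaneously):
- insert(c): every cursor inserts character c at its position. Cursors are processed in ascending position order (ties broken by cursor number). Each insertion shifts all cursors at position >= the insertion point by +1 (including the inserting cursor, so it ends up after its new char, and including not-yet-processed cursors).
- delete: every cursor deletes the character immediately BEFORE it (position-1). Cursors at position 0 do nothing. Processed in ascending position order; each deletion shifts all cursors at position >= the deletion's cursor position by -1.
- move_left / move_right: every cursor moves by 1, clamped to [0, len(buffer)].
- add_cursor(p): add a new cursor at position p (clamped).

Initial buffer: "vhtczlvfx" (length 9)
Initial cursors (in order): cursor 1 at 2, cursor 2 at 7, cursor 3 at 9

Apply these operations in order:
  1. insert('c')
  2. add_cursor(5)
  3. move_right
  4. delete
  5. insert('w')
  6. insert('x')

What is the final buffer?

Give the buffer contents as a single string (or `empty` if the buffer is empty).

Answer: vhcwxcwxlvcwxxwx

Derivation:
After op 1 (insert('c')): buffer="vhctczlvcfxc" (len 12), cursors c1@3 c2@9 c3@12, authorship ..1.....2..3
After op 2 (add_cursor(5)): buffer="vhctczlvcfxc" (len 12), cursors c1@3 c4@5 c2@9 c3@12, authorship ..1.....2..3
After op 3 (move_right): buffer="vhctczlvcfxc" (len 12), cursors c1@4 c4@6 c2@10 c3@12, authorship ..1.....2..3
After op 4 (delete): buffer="vhcclvcx" (len 8), cursors c1@3 c4@4 c2@7 c3@8, authorship ..1...2.
After op 5 (insert('w')): buffer="vhcwcwlvcwxw" (len 12), cursors c1@4 c4@6 c2@10 c3@12, authorship ..11.4..22.3
After op 6 (insert('x')): buffer="vhcwxcwxlvcwxxwx" (len 16), cursors c1@5 c4@8 c2@13 c3@16, authorship ..111.44..222.33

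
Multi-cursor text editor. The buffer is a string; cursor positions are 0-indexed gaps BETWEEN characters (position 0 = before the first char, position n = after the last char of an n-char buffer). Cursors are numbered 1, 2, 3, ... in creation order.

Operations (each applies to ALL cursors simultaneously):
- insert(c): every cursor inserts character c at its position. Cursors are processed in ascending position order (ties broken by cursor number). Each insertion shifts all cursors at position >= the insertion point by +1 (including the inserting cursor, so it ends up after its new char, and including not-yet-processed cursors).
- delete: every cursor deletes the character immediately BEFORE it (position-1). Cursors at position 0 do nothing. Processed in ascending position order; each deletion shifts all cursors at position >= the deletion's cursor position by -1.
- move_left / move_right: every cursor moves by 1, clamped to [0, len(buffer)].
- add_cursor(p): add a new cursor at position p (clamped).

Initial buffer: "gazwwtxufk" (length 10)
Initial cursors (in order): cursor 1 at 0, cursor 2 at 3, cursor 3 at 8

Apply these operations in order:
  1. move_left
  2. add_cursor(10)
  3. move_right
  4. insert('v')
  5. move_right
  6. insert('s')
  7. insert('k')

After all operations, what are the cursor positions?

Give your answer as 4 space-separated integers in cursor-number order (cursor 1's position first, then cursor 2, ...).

After op 1 (move_left): buffer="gazwwtxufk" (len 10), cursors c1@0 c2@2 c3@7, authorship ..........
After op 2 (add_cursor(10)): buffer="gazwwtxufk" (len 10), cursors c1@0 c2@2 c3@7 c4@10, authorship ..........
After op 3 (move_right): buffer="gazwwtxufk" (len 10), cursors c1@1 c2@3 c3@8 c4@10, authorship ..........
After op 4 (insert('v')): buffer="gvazvwwtxuvfkv" (len 14), cursors c1@2 c2@5 c3@11 c4@14, authorship .1..2.....3..4
After op 5 (move_right): buffer="gvazvwwtxuvfkv" (len 14), cursors c1@3 c2@6 c3@12 c4@14, authorship .1..2.....3..4
After op 6 (insert('s')): buffer="gvaszvwswtxuvfskvs" (len 18), cursors c1@4 c2@8 c3@15 c4@18, authorship .1.1.2.2....3.3.44
After op 7 (insert('k')): buffer="gvaskzvwskwtxuvfskkvsk" (len 22), cursors c1@5 c2@10 c3@18 c4@22, authorship .1.11.2.22....3.33.444

Answer: 5 10 18 22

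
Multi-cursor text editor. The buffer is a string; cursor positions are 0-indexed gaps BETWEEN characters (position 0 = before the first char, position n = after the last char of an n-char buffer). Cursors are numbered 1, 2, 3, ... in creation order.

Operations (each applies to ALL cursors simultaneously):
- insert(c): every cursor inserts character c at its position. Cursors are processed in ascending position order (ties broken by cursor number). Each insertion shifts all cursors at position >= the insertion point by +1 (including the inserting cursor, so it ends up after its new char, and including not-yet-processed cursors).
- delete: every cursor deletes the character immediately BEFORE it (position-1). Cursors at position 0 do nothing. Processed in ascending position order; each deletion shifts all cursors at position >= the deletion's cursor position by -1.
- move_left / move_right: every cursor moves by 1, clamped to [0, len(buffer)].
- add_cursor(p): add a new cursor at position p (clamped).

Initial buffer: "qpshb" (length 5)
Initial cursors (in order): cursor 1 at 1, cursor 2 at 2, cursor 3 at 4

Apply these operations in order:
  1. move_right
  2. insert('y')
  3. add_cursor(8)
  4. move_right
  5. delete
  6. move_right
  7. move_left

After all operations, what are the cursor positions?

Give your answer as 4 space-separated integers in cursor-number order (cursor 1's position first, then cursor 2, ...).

After op 1 (move_right): buffer="qpshb" (len 5), cursors c1@2 c2@3 c3@5, authorship .....
After op 2 (insert('y')): buffer="qpysyhby" (len 8), cursors c1@3 c2@5 c3@8, authorship ..1.2..3
After op 3 (add_cursor(8)): buffer="qpysyhby" (len 8), cursors c1@3 c2@5 c3@8 c4@8, authorship ..1.2..3
After op 4 (move_right): buffer="qpysyhby" (len 8), cursors c1@4 c2@6 c3@8 c4@8, authorship ..1.2..3
After op 5 (delete): buffer="qpyy" (len 4), cursors c1@3 c2@4 c3@4 c4@4, authorship ..12
After op 6 (move_right): buffer="qpyy" (len 4), cursors c1@4 c2@4 c3@4 c4@4, authorship ..12
After op 7 (move_left): buffer="qpyy" (len 4), cursors c1@3 c2@3 c3@3 c4@3, authorship ..12

Answer: 3 3 3 3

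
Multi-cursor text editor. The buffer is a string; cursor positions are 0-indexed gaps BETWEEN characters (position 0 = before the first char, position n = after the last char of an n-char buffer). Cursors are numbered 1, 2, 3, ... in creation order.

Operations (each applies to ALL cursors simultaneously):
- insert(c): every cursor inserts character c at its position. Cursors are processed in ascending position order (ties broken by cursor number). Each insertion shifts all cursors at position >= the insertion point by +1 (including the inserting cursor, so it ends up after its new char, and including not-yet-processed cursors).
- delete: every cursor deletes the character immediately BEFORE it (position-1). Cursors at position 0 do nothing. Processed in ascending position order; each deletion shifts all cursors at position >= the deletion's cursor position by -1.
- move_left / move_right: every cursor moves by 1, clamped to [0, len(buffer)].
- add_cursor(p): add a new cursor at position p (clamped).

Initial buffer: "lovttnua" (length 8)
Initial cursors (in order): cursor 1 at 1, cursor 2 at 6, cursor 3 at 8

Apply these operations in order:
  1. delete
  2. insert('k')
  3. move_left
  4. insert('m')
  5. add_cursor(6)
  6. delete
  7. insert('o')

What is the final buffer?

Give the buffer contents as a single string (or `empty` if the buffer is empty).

After op 1 (delete): buffer="ovttu" (len 5), cursors c1@0 c2@4 c3@5, authorship .....
After op 2 (insert('k')): buffer="kovttkuk" (len 8), cursors c1@1 c2@6 c3@8, authorship 1....2.3
After op 3 (move_left): buffer="kovttkuk" (len 8), cursors c1@0 c2@5 c3@7, authorship 1....2.3
After op 4 (insert('m')): buffer="mkovttmkumk" (len 11), cursors c1@1 c2@7 c3@10, authorship 11....22.33
After op 5 (add_cursor(6)): buffer="mkovttmkumk" (len 11), cursors c1@1 c4@6 c2@7 c3@10, authorship 11....22.33
After op 6 (delete): buffer="kovtkuk" (len 7), cursors c1@0 c2@4 c4@4 c3@6, authorship 1...2.3
After op 7 (insert('o')): buffer="okovtookuok" (len 11), cursors c1@1 c2@7 c4@7 c3@10, authorship 11...242.33

Answer: okovtookuok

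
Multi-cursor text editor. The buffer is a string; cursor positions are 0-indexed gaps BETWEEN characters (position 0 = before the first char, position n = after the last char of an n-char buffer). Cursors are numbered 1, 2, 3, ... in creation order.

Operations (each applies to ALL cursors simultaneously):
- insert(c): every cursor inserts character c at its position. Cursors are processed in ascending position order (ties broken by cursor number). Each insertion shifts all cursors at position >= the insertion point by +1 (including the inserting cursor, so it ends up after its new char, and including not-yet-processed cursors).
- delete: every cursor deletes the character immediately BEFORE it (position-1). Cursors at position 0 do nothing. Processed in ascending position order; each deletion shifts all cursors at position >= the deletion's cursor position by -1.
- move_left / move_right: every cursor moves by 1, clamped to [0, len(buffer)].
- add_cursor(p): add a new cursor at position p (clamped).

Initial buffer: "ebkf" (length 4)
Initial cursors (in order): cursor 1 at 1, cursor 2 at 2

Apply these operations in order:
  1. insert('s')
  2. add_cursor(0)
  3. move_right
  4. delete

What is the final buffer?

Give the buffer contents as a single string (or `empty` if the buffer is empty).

After op 1 (insert('s')): buffer="esbskf" (len 6), cursors c1@2 c2@4, authorship .1.2..
After op 2 (add_cursor(0)): buffer="esbskf" (len 6), cursors c3@0 c1@2 c2@4, authorship .1.2..
After op 3 (move_right): buffer="esbskf" (len 6), cursors c3@1 c1@3 c2@5, authorship .1.2..
After op 4 (delete): buffer="ssf" (len 3), cursors c3@0 c1@1 c2@2, authorship 12.

Answer: ssf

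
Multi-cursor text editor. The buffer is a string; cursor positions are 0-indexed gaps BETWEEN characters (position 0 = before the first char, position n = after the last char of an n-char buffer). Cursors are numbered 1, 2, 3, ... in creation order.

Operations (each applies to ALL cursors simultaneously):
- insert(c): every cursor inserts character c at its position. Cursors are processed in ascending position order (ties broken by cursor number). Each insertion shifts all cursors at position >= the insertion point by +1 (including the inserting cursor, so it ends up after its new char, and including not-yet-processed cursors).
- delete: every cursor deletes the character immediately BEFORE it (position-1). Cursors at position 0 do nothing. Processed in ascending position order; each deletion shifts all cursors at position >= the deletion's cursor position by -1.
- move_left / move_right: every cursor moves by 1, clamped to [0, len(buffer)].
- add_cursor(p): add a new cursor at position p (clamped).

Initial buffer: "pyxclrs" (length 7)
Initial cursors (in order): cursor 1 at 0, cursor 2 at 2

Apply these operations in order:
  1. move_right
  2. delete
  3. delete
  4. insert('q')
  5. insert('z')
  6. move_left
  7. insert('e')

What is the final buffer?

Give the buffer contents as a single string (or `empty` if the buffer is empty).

After op 1 (move_right): buffer="pyxclrs" (len 7), cursors c1@1 c2@3, authorship .......
After op 2 (delete): buffer="yclrs" (len 5), cursors c1@0 c2@1, authorship .....
After op 3 (delete): buffer="clrs" (len 4), cursors c1@0 c2@0, authorship ....
After op 4 (insert('q')): buffer="qqclrs" (len 6), cursors c1@2 c2@2, authorship 12....
After op 5 (insert('z')): buffer="qqzzclrs" (len 8), cursors c1@4 c2@4, authorship 1212....
After op 6 (move_left): buffer="qqzzclrs" (len 8), cursors c1@3 c2@3, authorship 1212....
After op 7 (insert('e')): buffer="qqzeezclrs" (len 10), cursors c1@5 c2@5, authorship 121122....

Answer: qqzeezclrs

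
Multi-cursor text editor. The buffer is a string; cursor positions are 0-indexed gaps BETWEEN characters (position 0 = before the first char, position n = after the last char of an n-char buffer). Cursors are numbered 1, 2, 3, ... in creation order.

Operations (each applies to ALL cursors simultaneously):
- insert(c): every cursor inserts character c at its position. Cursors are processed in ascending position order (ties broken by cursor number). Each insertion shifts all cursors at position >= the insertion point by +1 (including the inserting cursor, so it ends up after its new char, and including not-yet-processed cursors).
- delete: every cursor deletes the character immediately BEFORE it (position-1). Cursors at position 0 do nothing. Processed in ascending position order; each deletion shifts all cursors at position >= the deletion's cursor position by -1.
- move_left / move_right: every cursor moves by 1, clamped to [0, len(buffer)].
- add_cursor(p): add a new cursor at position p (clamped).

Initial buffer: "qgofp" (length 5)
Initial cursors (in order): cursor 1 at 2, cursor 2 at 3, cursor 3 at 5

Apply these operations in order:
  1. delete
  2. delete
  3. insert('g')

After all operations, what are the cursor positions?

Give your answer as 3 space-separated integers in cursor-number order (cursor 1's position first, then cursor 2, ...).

After op 1 (delete): buffer="qf" (len 2), cursors c1@1 c2@1 c3@2, authorship ..
After op 2 (delete): buffer="" (len 0), cursors c1@0 c2@0 c3@0, authorship 
After op 3 (insert('g')): buffer="ggg" (len 3), cursors c1@3 c2@3 c3@3, authorship 123

Answer: 3 3 3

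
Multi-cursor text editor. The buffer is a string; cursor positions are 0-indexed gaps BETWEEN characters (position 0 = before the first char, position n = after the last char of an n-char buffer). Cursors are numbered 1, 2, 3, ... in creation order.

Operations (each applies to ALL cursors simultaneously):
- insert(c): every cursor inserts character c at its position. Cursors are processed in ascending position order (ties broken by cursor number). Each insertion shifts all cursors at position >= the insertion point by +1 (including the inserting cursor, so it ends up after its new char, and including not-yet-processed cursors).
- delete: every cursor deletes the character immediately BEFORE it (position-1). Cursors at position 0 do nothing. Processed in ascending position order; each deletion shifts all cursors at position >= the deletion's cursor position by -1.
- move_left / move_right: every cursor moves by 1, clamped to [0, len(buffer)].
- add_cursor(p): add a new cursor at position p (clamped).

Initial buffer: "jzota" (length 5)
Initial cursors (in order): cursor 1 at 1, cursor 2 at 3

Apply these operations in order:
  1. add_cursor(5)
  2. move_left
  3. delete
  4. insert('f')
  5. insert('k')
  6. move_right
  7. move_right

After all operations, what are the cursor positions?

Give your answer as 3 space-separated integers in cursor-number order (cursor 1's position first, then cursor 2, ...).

Answer: 4 7 9

Derivation:
After op 1 (add_cursor(5)): buffer="jzota" (len 5), cursors c1@1 c2@3 c3@5, authorship .....
After op 2 (move_left): buffer="jzota" (len 5), cursors c1@0 c2@2 c3@4, authorship .....
After op 3 (delete): buffer="joa" (len 3), cursors c1@0 c2@1 c3@2, authorship ...
After op 4 (insert('f')): buffer="fjfofa" (len 6), cursors c1@1 c2@3 c3@5, authorship 1.2.3.
After op 5 (insert('k')): buffer="fkjfkofka" (len 9), cursors c1@2 c2@5 c3@8, authorship 11.22.33.
After op 6 (move_right): buffer="fkjfkofka" (len 9), cursors c1@3 c2@6 c3@9, authorship 11.22.33.
After op 7 (move_right): buffer="fkjfkofka" (len 9), cursors c1@4 c2@7 c3@9, authorship 11.22.33.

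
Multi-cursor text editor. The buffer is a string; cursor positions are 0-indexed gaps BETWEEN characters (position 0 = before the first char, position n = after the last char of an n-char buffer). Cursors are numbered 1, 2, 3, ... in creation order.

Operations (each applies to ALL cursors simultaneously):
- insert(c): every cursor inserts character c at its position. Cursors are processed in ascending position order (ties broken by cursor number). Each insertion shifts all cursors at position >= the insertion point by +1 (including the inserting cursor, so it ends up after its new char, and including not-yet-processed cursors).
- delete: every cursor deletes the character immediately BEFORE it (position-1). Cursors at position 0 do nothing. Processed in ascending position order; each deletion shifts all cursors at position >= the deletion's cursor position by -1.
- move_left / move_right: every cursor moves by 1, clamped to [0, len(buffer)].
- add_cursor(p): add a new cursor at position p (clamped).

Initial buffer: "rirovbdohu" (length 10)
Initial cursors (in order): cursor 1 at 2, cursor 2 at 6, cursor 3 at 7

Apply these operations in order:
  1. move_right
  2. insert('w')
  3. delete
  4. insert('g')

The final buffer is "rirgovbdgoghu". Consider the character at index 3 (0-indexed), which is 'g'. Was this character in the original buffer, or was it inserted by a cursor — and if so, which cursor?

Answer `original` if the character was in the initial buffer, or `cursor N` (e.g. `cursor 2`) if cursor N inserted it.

After op 1 (move_right): buffer="rirovbdohu" (len 10), cursors c1@3 c2@7 c3@8, authorship ..........
After op 2 (insert('w')): buffer="rirwovbdwowhu" (len 13), cursors c1@4 c2@9 c3@11, authorship ...1....2.3..
After op 3 (delete): buffer="rirovbdohu" (len 10), cursors c1@3 c2@7 c3@8, authorship ..........
After op 4 (insert('g')): buffer="rirgovbdgoghu" (len 13), cursors c1@4 c2@9 c3@11, authorship ...1....2.3..
Authorship (.=original, N=cursor N): . . . 1 . . . . 2 . 3 . .
Index 3: author = 1

Answer: cursor 1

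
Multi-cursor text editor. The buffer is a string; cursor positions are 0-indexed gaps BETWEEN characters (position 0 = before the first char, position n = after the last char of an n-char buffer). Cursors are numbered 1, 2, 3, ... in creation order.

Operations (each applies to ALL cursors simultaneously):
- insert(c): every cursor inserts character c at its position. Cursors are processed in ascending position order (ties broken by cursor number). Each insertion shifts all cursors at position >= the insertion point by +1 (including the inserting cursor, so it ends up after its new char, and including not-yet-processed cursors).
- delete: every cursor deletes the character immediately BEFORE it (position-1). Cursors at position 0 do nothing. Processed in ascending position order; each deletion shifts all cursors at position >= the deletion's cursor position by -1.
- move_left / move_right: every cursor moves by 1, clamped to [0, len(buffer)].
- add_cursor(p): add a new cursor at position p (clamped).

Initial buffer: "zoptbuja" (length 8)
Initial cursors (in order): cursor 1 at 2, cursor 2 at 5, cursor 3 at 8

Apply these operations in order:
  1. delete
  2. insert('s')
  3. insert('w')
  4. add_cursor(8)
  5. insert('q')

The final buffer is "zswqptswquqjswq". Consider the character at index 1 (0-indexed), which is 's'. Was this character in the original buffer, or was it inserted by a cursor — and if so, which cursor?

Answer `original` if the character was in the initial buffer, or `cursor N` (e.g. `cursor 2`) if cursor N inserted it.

Answer: cursor 1

Derivation:
After op 1 (delete): buffer="zptuj" (len 5), cursors c1@1 c2@3 c3@5, authorship .....
After op 2 (insert('s')): buffer="zsptsujs" (len 8), cursors c1@2 c2@5 c3@8, authorship .1..2..3
After op 3 (insert('w')): buffer="zswptswujsw" (len 11), cursors c1@3 c2@7 c3@11, authorship .11..22..33
After op 4 (add_cursor(8)): buffer="zswptswujsw" (len 11), cursors c1@3 c2@7 c4@8 c3@11, authorship .11..22..33
After op 5 (insert('q')): buffer="zswqptswquqjswq" (len 15), cursors c1@4 c2@9 c4@11 c3@15, authorship .111..222.4.333
Authorship (.=original, N=cursor N): . 1 1 1 . . 2 2 2 . 4 . 3 3 3
Index 1: author = 1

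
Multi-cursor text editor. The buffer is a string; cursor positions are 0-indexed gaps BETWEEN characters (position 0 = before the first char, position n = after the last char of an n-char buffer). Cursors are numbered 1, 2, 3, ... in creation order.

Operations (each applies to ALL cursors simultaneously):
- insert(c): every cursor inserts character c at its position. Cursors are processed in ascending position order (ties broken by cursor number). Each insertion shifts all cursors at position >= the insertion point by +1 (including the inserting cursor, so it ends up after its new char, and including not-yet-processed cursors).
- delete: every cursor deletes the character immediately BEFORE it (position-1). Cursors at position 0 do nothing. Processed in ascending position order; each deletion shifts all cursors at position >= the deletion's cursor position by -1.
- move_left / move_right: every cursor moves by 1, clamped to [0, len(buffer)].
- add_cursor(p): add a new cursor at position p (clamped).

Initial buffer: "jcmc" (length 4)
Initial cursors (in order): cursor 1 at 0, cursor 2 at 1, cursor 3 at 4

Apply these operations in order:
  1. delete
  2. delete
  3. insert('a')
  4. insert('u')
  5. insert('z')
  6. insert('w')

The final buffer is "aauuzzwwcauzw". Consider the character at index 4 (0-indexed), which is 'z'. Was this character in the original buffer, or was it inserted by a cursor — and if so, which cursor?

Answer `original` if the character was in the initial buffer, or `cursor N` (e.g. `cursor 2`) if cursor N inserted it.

After op 1 (delete): buffer="cm" (len 2), cursors c1@0 c2@0 c3@2, authorship ..
After op 2 (delete): buffer="c" (len 1), cursors c1@0 c2@0 c3@1, authorship .
After op 3 (insert('a')): buffer="aaca" (len 4), cursors c1@2 c2@2 c3@4, authorship 12.3
After op 4 (insert('u')): buffer="aauucau" (len 7), cursors c1@4 c2@4 c3@7, authorship 1212.33
After op 5 (insert('z')): buffer="aauuzzcauz" (len 10), cursors c1@6 c2@6 c3@10, authorship 121212.333
After op 6 (insert('w')): buffer="aauuzzwwcauzw" (len 13), cursors c1@8 c2@8 c3@13, authorship 12121212.3333
Authorship (.=original, N=cursor N): 1 2 1 2 1 2 1 2 . 3 3 3 3
Index 4: author = 1

Answer: cursor 1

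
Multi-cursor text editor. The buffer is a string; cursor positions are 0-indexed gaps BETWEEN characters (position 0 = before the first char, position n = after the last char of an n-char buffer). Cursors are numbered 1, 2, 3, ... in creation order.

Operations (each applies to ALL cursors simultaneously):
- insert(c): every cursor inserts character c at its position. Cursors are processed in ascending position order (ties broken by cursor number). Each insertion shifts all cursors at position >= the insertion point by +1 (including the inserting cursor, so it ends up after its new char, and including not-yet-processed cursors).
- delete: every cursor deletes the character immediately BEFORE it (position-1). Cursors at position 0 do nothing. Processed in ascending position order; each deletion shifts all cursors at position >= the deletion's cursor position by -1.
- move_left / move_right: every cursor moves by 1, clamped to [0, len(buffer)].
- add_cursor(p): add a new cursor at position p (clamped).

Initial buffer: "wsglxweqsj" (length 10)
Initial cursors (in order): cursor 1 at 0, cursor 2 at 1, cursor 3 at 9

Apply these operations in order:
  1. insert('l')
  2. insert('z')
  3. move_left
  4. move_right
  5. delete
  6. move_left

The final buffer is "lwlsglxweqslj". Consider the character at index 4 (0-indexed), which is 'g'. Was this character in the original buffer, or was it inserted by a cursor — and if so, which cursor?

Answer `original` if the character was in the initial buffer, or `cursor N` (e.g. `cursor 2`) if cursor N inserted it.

Answer: original

Derivation:
After op 1 (insert('l')): buffer="lwlsglxweqslj" (len 13), cursors c1@1 c2@3 c3@12, authorship 1.2........3.
After op 2 (insert('z')): buffer="lzwlzsglxweqslzj" (len 16), cursors c1@2 c2@5 c3@15, authorship 11.22........33.
After op 3 (move_left): buffer="lzwlzsglxweqslzj" (len 16), cursors c1@1 c2@4 c3@14, authorship 11.22........33.
After op 4 (move_right): buffer="lzwlzsglxweqslzj" (len 16), cursors c1@2 c2@5 c3@15, authorship 11.22........33.
After op 5 (delete): buffer="lwlsglxweqslj" (len 13), cursors c1@1 c2@3 c3@12, authorship 1.2........3.
After op 6 (move_left): buffer="lwlsglxweqslj" (len 13), cursors c1@0 c2@2 c3@11, authorship 1.2........3.
Authorship (.=original, N=cursor N): 1 . 2 . . . . . . . . 3 .
Index 4: author = original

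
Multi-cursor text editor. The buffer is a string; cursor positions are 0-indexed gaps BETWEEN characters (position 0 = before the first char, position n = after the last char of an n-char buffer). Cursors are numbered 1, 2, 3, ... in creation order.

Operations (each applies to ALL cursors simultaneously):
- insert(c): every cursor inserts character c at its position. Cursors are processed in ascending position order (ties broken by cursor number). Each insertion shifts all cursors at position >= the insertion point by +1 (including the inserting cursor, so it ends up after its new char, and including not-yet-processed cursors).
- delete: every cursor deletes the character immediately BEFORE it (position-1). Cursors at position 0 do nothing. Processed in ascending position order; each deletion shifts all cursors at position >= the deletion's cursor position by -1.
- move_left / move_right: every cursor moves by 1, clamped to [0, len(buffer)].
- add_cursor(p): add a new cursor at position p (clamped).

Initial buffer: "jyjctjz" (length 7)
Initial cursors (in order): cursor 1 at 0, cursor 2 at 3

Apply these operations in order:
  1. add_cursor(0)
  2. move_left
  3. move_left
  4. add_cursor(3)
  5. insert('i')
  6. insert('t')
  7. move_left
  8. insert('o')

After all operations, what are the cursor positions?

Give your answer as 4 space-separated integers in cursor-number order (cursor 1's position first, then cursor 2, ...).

Answer: 5 9 5 14

Derivation:
After op 1 (add_cursor(0)): buffer="jyjctjz" (len 7), cursors c1@0 c3@0 c2@3, authorship .......
After op 2 (move_left): buffer="jyjctjz" (len 7), cursors c1@0 c3@0 c2@2, authorship .......
After op 3 (move_left): buffer="jyjctjz" (len 7), cursors c1@0 c3@0 c2@1, authorship .......
After op 4 (add_cursor(3)): buffer="jyjctjz" (len 7), cursors c1@0 c3@0 c2@1 c4@3, authorship .......
After op 5 (insert('i')): buffer="iijiyjictjz" (len 11), cursors c1@2 c3@2 c2@4 c4@7, authorship 13.2..4....
After op 6 (insert('t')): buffer="iittjityjitctjz" (len 15), cursors c1@4 c3@4 c2@7 c4@11, authorship 1313.22..44....
After op 7 (move_left): buffer="iittjityjitctjz" (len 15), cursors c1@3 c3@3 c2@6 c4@10, authorship 1313.22..44....
After op 8 (insert('o')): buffer="iitootjiotyjiotctjz" (len 19), cursors c1@5 c3@5 c2@9 c4@14, authorship 131133.222..444....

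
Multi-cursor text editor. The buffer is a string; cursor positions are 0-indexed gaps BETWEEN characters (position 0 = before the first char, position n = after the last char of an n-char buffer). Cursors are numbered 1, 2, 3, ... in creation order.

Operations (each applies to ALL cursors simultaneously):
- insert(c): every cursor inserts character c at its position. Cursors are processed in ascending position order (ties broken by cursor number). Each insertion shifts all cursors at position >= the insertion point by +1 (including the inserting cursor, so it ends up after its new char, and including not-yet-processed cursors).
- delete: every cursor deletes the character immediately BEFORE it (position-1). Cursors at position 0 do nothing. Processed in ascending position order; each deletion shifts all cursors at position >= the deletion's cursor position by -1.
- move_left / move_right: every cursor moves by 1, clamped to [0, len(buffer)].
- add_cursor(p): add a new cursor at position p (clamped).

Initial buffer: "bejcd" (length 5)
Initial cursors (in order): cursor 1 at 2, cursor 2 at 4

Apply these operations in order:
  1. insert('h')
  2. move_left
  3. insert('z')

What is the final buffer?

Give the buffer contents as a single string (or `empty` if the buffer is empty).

Answer: bezhjczhd

Derivation:
After op 1 (insert('h')): buffer="behjchd" (len 7), cursors c1@3 c2@6, authorship ..1..2.
After op 2 (move_left): buffer="behjchd" (len 7), cursors c1@2 c2@5, authorship ..1..2.
After op 3 (insert('z')): buffer="bezhjczhd" (len 9), cursors c1@3 c2@7, authorship ..11..22.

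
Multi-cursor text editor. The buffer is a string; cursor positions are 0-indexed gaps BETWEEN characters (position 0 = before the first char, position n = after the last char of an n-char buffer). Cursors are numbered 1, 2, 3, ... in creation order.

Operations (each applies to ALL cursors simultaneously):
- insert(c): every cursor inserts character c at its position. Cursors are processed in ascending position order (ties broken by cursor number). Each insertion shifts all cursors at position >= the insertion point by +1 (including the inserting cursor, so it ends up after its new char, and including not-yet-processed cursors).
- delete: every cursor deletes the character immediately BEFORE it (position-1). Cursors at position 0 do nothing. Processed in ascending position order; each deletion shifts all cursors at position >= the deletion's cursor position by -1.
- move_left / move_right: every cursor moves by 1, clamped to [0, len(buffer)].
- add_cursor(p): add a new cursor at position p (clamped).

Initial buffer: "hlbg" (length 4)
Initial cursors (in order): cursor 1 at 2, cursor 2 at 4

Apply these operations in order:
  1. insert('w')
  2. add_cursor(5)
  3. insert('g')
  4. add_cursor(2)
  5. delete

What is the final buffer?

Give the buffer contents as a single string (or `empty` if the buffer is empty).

Answer: hwbgw

Derivation:
After op 1 (insert('w')): buffer="hlwbgw" (len 6), cursors c1@3 c2@6, authorship ..1..2
After op 2 (add_cursor(5)): buffer="hlwbgw" (len 6), cursors c1@3 c3@5 c2@6, authorship ..1..2
After op 3 (insert('g')): buffer="hlwgbggwg" (len 9), cursors c1@4 c3@7 c2@9, authorship ..11..322
After op 4 (add_cursor(2)): buffer="hlwgbggwg" (len 9), cursors c4@2 c1@4 c3@7 c2@9, authorship ..11..322
After op 5 (delete): buffer="hwbgw" (len 5), cursors c4@1 c1@2 c3@4 c2@5, authorship .1..2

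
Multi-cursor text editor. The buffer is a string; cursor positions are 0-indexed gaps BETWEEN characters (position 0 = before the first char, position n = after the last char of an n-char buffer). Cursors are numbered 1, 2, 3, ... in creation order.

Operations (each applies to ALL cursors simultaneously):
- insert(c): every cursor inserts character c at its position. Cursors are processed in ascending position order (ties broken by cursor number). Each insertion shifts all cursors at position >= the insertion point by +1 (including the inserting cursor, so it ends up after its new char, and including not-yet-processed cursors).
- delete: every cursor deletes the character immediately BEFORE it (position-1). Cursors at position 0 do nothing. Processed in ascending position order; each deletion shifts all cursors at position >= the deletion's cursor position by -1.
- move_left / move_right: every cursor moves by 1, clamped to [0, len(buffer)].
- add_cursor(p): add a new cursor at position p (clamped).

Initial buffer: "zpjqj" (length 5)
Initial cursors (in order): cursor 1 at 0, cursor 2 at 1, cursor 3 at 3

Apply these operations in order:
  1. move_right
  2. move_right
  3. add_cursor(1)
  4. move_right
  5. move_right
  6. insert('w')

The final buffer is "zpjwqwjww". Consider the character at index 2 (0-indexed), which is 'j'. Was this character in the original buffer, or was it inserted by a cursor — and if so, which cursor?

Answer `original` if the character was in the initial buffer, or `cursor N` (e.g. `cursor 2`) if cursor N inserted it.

Answer: original

Derivation:
After op 1 (move_right): buffer="zpjqj" (len 5), cursors c1@1 c2@2 c3@4, authorship .....
After op 2 (move_right): buffer="zpjqj" (len 5), cursors c1@2 c2@3 c3@5, authorship .....
After op 3 (add_cursor(1)): buffer="zpjqj" (len 5), cursors c4@1 c1@2 c2@3 c3@5, authorship .....
After op 4 (move_right): buffer="zpjqj" (len 5), cursors c4@2 c1@3 c2@4 c3@5, authorship .....
After op 5 (move_right): buffer="zpjqj" (len 5), cursors c4@3 c1@4 c2@5 c3@5, authorship .....
After op 6 (insert('w')): buffer="zpjwqwjww" (len 9), cursors c4@4 c1@6 c2@9 c3@9, authorship ...4.1.23
Authorship (.=original, N=cursor N): . . . 4 . 1 . 2 3
Index 2: author = original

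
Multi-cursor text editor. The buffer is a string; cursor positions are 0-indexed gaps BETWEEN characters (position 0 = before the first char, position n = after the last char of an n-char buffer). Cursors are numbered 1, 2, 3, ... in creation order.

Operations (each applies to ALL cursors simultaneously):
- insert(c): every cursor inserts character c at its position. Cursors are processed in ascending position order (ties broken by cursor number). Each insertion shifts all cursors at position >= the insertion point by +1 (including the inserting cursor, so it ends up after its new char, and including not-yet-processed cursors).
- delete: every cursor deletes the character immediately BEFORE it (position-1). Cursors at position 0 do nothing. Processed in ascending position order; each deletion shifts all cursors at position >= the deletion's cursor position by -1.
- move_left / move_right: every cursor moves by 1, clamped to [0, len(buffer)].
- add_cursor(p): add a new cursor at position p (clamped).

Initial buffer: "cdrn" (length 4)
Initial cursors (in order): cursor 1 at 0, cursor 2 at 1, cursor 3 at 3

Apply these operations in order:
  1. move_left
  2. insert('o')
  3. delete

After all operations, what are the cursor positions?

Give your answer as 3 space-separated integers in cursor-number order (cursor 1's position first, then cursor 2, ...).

Answer: 0 0 2

Derivation:
After op 1 (move_left): buffer="cdrn" (len 4), cursors c1@0 c2@0 c3@2, authorship ....
After op 2 (insert('o')): buffer="oocdorn" (len 7), cursors c1@2 c2@2 c3@5, authorship 12..3..
After op 3 (delete): buffer="cdrn" (len 4), cursors c1@0 c2@0 c3@2, authorship ....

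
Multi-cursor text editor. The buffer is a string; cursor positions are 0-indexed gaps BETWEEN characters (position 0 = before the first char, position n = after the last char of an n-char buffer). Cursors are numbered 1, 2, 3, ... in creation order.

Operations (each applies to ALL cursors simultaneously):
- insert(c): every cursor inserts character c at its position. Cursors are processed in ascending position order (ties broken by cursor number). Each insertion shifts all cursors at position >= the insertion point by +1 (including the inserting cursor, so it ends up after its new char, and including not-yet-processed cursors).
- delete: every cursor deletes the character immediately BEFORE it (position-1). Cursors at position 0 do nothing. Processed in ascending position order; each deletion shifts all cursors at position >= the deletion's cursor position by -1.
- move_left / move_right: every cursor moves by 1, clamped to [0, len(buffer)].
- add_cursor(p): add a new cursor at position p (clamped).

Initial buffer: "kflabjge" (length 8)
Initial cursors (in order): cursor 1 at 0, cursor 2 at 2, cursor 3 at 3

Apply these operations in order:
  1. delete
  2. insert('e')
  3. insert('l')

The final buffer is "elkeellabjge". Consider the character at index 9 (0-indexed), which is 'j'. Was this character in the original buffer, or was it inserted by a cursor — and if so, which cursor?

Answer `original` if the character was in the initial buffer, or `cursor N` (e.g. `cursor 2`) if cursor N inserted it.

Answer: original

Derivation:
After op 1 (delete): buffer="kabjge" (len 6), cursors c1@0 c2@1 c3@1, authorship ......
After op 2 (insert('e')): buffer="ekeeabjge" (len 9), cursors c1@1 c2@4 c3@4, authorship 1.23.....
After op 3 (insert('l')): buffer="elkeellabjge" (len 12), cursors c1@2 c2@7 c3@7, authorship 11.2323.....
Authorship (.=original, N=cursor N): 1 1 . 2 3 2 3 . . . . .
Index 9: author = original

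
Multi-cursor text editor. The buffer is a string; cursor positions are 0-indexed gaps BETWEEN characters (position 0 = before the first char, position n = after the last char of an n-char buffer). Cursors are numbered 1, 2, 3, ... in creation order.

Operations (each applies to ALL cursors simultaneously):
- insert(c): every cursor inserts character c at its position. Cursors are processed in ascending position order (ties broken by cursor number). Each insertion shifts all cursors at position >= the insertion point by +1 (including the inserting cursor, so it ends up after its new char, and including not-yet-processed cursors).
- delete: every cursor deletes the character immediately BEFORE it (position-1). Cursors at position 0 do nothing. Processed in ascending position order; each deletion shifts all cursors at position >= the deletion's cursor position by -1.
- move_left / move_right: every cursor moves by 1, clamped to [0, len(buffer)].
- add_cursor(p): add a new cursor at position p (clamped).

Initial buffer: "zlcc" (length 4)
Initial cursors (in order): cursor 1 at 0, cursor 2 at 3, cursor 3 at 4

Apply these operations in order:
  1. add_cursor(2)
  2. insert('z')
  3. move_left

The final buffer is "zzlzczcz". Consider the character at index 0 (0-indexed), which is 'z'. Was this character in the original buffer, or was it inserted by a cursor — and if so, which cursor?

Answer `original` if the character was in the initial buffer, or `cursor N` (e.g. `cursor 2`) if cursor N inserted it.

Answer: cursor 1

Derivation:
After op 1 (add_cursor(2)): buffer="zlcc" (len 4), cursors c1@0 c4@2 c2@3 c3@4, authorship ....
After op 2 (insert('z')): buffer="zzlzczcz" (len 8), cursors c1@1 c4@4 c2@6 c3@8, authorship 1..4.2.3
After op 3 (move_left): buffer="zzlzczcz" (len 8), cursors c1@0 c4@3 c2@5 c3@7, authorship 1..4.2.3
Authorship (.=original, N=cursor N): 1 . . 4 . 2 . 3
Index 0: author = 1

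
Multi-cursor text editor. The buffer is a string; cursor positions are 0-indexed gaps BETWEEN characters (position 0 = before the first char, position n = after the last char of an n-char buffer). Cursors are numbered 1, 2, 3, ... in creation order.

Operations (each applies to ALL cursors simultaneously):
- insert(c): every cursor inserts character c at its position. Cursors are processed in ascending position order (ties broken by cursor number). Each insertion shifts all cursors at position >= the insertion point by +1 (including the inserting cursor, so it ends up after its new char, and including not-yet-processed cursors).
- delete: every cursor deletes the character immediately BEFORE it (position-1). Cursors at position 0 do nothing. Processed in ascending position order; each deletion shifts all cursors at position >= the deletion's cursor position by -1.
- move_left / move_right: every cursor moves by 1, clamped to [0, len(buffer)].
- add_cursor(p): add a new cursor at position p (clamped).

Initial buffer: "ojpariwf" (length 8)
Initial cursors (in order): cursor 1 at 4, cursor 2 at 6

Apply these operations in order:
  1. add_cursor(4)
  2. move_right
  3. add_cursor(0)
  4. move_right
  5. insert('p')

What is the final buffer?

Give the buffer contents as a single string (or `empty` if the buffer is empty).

Answer: opjparippwfp

Derivation:
After op 1 (add_cursor(4)): buffer="ojpariwf" (len 8), cursors c1@4 c3@4 c2@6, authorship ........
After op 2 (move_right): buffer="ojpariwf" (len 8), cursors c1@5 c3@5 c2@7, authorship ........
After op 3 (add_cursor(0)): buffer="ojpariwf" (len 8), cursors c4@0 c1@5 c3@5 c2@7, authorship ........
After op 4 (move_right): buffer="ojpariwf" (len 8), cursors c4@1 c1@6 c3@6 c2@8, authorship ........
After op 5 (insert('p')): buffer="opjparippwfp" (len 12), cursors c4@2 c1@9 c3@9 c2@12, authorship .4.....13..2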